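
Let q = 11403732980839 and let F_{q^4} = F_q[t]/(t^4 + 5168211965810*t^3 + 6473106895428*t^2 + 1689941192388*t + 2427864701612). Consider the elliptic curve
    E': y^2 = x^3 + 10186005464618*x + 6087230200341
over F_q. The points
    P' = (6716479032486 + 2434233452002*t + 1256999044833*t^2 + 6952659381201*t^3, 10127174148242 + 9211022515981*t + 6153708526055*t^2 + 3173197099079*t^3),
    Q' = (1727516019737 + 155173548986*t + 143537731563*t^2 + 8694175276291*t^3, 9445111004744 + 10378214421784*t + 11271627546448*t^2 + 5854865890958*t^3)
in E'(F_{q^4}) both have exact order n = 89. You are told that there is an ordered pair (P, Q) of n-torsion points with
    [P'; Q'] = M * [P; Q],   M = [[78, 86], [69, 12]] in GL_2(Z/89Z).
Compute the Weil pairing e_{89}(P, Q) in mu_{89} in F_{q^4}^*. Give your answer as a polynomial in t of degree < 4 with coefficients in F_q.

137467614354 + 6874794615057*t + 631358619291*t^2 + 9807114080537*t^3

Since e_{89}(P,P)=e_{89}(Q,Q)=1 and e_{89}(Q,P)=e_{89}(P,Q)^{-1}, expanding e_{89}(78*P + 86*Q,69*P + 12*Q) leaves e(P,Q)^det(M).
det(M) mod 89 = 75; its inverse in (Z/89)^* is 19 (check: 75*19 mod 89 = 1).
7-bit Miller (1011001) on E'/F_{11403732980839} with a'=10186005464618, b'=6087230200341: accumulate tangent/chord ratios at Q'+S and P'+S'.
Miller gives e_{89}(P',Q') = 8903879668526 + 8833138384964*t + 4491680384162*t^2 + 175795849107*t^3 in F_{11403732980839^4}.
(8903879668526 + 8833138384964*t + 4491680384162*t^2 + 175795849107*t^3)^{19} mod (11403732980839,f) = 137467614354 + 6874794615057*t + 631358619291*t^2 + 9807114080537*t^3.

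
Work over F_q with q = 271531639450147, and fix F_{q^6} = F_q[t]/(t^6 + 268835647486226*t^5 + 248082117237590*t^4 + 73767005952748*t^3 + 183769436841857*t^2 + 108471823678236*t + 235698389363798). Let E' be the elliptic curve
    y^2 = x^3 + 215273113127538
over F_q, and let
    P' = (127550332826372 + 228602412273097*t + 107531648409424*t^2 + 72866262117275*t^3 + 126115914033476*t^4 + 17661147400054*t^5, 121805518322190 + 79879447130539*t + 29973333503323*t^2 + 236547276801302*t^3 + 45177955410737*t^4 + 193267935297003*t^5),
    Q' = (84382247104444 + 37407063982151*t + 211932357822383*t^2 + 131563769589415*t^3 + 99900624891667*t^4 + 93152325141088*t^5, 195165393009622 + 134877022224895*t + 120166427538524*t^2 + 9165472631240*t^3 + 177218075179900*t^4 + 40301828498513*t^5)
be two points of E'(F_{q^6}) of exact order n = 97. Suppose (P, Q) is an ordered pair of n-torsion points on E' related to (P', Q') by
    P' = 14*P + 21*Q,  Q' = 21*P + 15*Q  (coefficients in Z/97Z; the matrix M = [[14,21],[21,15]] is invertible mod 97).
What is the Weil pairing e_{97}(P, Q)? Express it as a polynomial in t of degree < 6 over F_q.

e_{97}(aP+bQ,cP+dQ) = e_{97}(P,Q)^(ad-bc); with (a,b,c,d)=(14,21,21,15) this gives the det-97 law.
Inverting 60 mod 97: 76. Thus e_{97}(P,Q) = e(P',Q')^{76}.
Build f_{97,P'} and f_{97,Q'} via the 7-bit ladder of 97=1100001_2; evaluate at shifted divisors; quotient in F_{271531639450147^6}.
The quotient is 141643152355443 + 39766767708964*t + 117102865425377*t^2 + 15383589079212*t^3 + 192067039194182*t^4 + 39877534893270*t^5.
Hence e(P,Q) = 264086439196451 + 156818483108953*t + 257226094293100*t^2 + 119335955231507*t^3 + 163937556388131*t^4 + 52422358250981*t^5 in F_{271531639450147^6}^*.

264086439196451 + 156818483108953*t + 257226094293100*t^2 + 119335955231507*t^3 + 163937556388131*t^4 + 52422358250981*t^5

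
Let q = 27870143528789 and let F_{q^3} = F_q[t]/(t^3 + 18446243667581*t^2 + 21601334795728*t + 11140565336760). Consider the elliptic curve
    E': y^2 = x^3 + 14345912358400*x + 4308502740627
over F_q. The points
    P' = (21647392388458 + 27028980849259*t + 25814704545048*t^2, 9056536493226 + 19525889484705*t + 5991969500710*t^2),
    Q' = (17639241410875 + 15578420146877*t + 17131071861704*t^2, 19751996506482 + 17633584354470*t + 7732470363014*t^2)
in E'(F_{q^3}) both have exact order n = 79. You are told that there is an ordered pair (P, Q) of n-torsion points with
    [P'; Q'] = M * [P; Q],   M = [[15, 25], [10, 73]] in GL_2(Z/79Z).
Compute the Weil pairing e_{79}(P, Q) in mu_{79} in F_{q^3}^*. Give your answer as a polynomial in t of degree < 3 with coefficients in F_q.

16701153115807 + 24904660497512*t + 4316421867750*t^2

e_{79}(aP+bQ,cP+dQ) = e_{79}(P,Q)^(ad-bc); with (a,b,c,d)=(15,25,10,73) this gives the det-79 law.
Hence e(P,Q) = e(P',Q')^{23} where 23 = 55^{-1} mod 79.
n = 79 = (1001111)_2 (7 bits, wt 5); accumulate f_{79,P'}(Q'+S)/f_{79,P'}(S) along the 6-step ladder.
So e_{79}(P',Q') = 21937945837541 + 20259145908263*t + 16585142978005*t^2.
Finally e_{79}(P,Q) = 16701153115807 + 24904660497512*t + 4316421867750*t^2.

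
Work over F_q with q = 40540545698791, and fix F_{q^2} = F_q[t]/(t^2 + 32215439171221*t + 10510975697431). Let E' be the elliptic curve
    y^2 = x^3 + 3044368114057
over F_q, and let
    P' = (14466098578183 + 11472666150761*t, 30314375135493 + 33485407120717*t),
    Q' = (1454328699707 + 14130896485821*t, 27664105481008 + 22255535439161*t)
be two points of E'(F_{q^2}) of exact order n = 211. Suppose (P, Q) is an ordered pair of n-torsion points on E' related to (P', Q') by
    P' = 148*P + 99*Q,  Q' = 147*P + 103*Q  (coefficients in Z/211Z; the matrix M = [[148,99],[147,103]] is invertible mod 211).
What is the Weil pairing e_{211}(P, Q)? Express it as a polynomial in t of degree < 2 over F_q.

e_{211} is bilinear + alternating on E[211], so e_{211}(148*P + 99*Q, 147*P + 103*Q) = e_{211}(P,Q)^(148*103-99*147).
So e_{211}(P,Q) = e_{211}(P',Q')^{171}, since 58*171 = 1 mod 211.
Run Miller on y^2=x^3+3044368114057 over F_{40540545698791}: ladder 11010011 (8 bits); e = f_P(D_Q)/f_Q(D_P).
So e_{211}(P',Q') = 25466360384317 + 36710526940804*t.
(25466360384317 + 36710526940804*t)^{171} mod (40540545698791,f) = 3092783514485 + 15371832570145*t.

3092783514485 + 15371832570145*t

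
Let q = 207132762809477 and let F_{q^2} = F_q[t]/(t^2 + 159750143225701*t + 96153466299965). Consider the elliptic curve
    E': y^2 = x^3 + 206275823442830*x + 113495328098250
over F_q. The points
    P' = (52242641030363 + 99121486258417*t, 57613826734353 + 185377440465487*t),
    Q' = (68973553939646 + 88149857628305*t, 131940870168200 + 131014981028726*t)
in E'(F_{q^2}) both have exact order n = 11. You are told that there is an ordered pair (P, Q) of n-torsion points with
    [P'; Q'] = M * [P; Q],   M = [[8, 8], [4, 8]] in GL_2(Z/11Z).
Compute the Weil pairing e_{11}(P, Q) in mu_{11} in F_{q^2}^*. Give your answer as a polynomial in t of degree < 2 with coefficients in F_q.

120452053339400 + 165709370399966*t

Under M = [[8,8],[4,8]] in GL_2(Z/11), e_{11}(P',Q') = e_{11}(P,Q)^(8*8-8*4 mod 11).
det(M) mod 11 = 10; its inverse in (Z/11)^* is 10 (check: 10*10 mod 11 = 1).
Run Miller on y^2=x^3+206275823442830*x+113495328098250 over F_{207132762809477}: ladder 1011 (4 bits); e = f_P(D_Q)/f_Q(D_P).
e_{11}(P',Q') = 73441953533667 + 41423392409511*t.
e_{11}(P,Q) = (73441953533667 + 41423392409511*t)^{10} = 120452053339400 + 165709370399966*t.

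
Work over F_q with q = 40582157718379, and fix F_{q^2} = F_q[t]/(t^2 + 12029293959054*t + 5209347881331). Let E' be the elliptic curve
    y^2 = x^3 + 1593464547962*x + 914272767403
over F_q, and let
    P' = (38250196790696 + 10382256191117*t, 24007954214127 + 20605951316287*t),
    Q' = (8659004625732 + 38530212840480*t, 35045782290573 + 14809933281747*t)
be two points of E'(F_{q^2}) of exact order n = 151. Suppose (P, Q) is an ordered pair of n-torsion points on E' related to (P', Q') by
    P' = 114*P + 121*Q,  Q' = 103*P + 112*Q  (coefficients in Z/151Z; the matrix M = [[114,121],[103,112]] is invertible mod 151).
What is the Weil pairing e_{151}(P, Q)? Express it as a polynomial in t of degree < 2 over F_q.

8984902030140 + 16011834102817*t

Under M = [[114,121],[103,112]] in GL_2(Z/151), e_{151}(P',Q') = e_{151}(P,Q)^(114*112-121*103 mod 151).
det M = 114*112 - 121*103 = 305 = 3 (mod 151); 3^{-1} = 101 (mod 151).
n = 151 = (10010111)_2 (8 bits, wt 5); accumulate f_{151,P'}(Q'+S)/f_{151,P'}(S) along the 7-step ladder.
Miller gives e_{151}(P',Q') = 37458725529213 + 13591625162525*t in F_{40582157718379^2}.
(37458725529213 + 13591625162525*t)^{101} mod (40582157718379,f) = 8984902030140 + 16011834102817*t.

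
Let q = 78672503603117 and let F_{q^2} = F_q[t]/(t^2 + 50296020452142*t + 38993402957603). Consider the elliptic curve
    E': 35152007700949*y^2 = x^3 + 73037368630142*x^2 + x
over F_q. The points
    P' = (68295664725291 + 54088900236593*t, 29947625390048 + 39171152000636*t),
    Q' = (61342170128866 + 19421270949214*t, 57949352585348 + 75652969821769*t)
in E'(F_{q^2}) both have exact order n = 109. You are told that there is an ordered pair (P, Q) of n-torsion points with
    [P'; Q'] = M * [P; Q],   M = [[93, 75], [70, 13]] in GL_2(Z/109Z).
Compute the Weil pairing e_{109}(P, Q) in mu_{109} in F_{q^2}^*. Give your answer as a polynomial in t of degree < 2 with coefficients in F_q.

49190578256802 + 56749375242188*t

Since e_{109}(P,P)=e_{109}(Q,Q)=1 and e_{109}(Q,P)=e_{109}(P,Q)^{-1}, expanding e_{109}(93*P + 75*Q,70*P + 13*Q) leaves e(P,Q)^det(M).
Hence e(P,Q) = e(P',Q')^{68} where 68 = 101^{-1} mod 109.
Undo Montgomery via alpha=18341631388844, beta=713785500771: (a',b')=(64706709913741,48300658461245) over F_{78672503603117}.
Miller loop for e_{109} over F_{78672503603117^2}: bits of 109 = 1101101; 6 double steps + 4 add steps, l/v at each.
f_P(D_Q)/f_Q(D_P) = 34154717274782 + 35941251725877*t.
Finally e_{109}(P,Q) = 49190578256802 + 56749375242188*t.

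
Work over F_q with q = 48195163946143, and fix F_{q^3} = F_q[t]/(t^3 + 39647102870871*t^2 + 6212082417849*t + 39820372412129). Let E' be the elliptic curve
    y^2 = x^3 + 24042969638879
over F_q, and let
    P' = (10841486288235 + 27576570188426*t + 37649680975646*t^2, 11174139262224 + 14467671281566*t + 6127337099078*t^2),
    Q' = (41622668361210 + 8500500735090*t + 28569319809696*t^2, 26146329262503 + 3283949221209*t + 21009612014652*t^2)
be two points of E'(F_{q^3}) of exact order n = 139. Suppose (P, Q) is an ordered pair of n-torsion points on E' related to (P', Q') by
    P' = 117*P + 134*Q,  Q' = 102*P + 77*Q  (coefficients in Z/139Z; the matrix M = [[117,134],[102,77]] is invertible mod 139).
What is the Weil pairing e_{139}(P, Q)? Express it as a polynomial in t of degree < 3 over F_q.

5411008341188 + 38050513076620*t + 25185917584871*t^2

e_{139}(aP+bQ,cP+dQ) = e_{139}(P,Q)^(ad-bc); with (a,b,c,d)=(117,134,102,77) this gives the det-139 law.
det M = 117*77 - 134*102 = -4659 = 67 (mod 139); 67^{-1} = 83 (mod 139).
Build f_{139,P'} and f_{139,Q'} via the 8-bit ladder of 139=10001011_2; evaluate at shifted divisors; quotient in F_{48195163946143^3}.
e_{139}(P',Q') = 14714560221813 + 8060998759441*t + 41939642229139*t^2.
Thus e_{139}(P,Q) = 5411008341188 + 38050513076620*t + 25185917584871*t^2.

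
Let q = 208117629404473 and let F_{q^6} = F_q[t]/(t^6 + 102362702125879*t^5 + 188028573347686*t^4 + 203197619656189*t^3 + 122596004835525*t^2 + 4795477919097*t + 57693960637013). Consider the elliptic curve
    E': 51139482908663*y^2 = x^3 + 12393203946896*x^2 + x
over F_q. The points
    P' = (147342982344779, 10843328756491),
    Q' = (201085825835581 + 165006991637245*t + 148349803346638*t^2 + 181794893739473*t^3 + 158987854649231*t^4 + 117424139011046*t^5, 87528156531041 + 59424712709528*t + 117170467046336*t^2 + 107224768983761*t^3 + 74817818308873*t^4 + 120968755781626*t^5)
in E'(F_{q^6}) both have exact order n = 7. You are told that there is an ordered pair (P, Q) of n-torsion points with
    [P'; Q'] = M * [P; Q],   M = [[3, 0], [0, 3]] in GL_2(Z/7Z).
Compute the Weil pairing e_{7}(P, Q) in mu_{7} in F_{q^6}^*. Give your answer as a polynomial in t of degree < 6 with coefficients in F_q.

25348462001989 + 116539948184415*t + 117209510009466*t^2 + 138447831722761*t^3 + 50119922317746*t^4 + 27793774709717*t^5

Alternating bilinearity on E[7] (values in mu_{7} in F_{208117629404473^6}) gives e(P',Q') = e(P,Q)^det(M).
3*3 - 0*0 = 9; reduced mod 7: det = 2, inverse 4.
Set x_W=93965574138039*u+105997195466677, y_W=93965574138039*v; then E': y_W^2=x_W^3+192674603390029.
n = 7 = (111)_2 (3 bits, wt 3); accumulate f_{7,P'}(Q'+S)/f_{7,P'}(S) along the 2-step ladder.
f_P(D_Q)/f_Q(D_P) = 68985193949242 + 176314288252136*t + 102551329744043*t^2 + 22335511776914*t^3 + 20471453877222*t^4 + 80833278754732*t^5.
Hence e(P,Q) = 25348462001989 + 116539948184415*t + 117209510009466*t^2 + 138447831722761*t^3 + 50119922317746*t^4 + 27793774709717*t^5 in F_{208117629404473^6}^*.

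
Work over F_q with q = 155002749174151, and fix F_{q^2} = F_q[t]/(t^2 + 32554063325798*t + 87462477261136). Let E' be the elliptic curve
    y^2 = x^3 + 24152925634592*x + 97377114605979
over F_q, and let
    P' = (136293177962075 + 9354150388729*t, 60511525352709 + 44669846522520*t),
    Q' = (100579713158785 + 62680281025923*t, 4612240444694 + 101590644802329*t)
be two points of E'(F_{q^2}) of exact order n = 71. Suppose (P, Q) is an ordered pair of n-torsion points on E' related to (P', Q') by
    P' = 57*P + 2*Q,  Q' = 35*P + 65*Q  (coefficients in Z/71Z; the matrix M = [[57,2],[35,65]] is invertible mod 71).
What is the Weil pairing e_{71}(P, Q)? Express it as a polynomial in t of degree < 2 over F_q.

Since e_{71}(P,P)=e_{71}(Q,Q)=1 and e_{71}(Q,P)=e_{71}(P,Q)^{-1}, expanding e_{71}(57*P + 2*Q,35*P + 65*Q) leaves e(P,Q)^det(M).
Hence e(P,Q) = e(P',Q')^{66} where 66 = 14^{-1} mod 71.
n = 71 = (1000111)_2 (7 bits, wt 4); accumulate f_{71,P'}(Q'+S)/f_{71,P'}(S) along the 6-step ladder.
f_P(D_Q)/f_Q(D_P) = 21408698994609 + 142377616254080*t.
Hence e(P,Q) = 147037863658539 + 18079955086286*t in F_{155002749174151^2}^*.

147037863658539 + 18079955086286*t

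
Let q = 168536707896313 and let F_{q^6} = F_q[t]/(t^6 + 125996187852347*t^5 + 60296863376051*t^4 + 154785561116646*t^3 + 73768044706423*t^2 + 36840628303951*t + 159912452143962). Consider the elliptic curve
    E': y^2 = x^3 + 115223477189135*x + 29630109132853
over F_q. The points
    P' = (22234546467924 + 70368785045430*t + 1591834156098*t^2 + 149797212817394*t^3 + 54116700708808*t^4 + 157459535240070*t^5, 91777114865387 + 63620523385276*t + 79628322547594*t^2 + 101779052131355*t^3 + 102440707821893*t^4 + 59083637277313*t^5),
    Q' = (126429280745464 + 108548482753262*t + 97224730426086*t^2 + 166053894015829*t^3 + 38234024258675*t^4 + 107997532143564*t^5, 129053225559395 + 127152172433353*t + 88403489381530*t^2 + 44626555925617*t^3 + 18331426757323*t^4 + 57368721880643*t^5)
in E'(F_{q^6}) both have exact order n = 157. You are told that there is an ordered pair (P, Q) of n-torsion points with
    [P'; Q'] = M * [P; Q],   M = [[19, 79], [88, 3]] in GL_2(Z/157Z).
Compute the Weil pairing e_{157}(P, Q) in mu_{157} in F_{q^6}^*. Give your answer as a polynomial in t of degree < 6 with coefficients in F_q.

e_{157}(aP+bQ,cP+dQ) = e_{157}(P,Q)^(ad-bc); with (a,b,c,d)=(19,79,88,3) this gives the det-157 law.
det M = 19*3 - 79*88 = -6895 = 13 (mod 157); 13^{-1} = 145 (mod 157).
Run Miller on y^2=x^3+115223477189135*x+29630109132853 over F_{168536707896313}: ladder 10011101 (8 bits); e = f_P(D_Q)/f_Q(D_P).
The quotient is 96329660370679 + 91491308103142*t + 33953421697524*t^2 + 36763833219252*t^3 + 132804818323507*t^4 + 151487566885548*t^5.
e_{157}(P,Q) = (96329660370679 + 91491308103142*t + 33953421697524*t^2 + 36763833219252*t^3 + 132804818323507*t^4 + 151487566885548*t^5)^{145} = 40142049033159 + 161648732465444*t + 94756091062026*t^2 + 4722425461792*t^3 + 155306504114261*t^4 + 161730447401980*t^5.

40142049033159 + 161648732465444*t + 94756091062026*t^2 + 4722425461792*t^3 + 155306504114261*t^4 + 161730447401980*t^5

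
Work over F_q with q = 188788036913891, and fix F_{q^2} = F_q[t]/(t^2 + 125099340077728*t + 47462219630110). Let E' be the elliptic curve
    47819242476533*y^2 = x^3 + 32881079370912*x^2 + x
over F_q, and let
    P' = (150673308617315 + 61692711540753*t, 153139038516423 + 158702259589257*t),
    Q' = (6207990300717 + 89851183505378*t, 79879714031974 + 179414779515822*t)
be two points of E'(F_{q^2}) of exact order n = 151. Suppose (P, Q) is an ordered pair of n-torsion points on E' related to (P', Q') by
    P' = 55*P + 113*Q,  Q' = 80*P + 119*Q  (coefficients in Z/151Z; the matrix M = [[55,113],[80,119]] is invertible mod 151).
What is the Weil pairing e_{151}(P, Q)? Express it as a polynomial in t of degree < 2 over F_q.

Since e_{151}(P,P)=e_{151}(Q,Q)=1 and e_{151}(Q,P)=e_{151}(P,Q)^{-1}, expanding e_{151}(55*P + 113*Q,80*P + 119*Q) leaves e(P,Q)^det(M).
55*119 - 113*80 = -2495; reduced mod 151: det = 72, inverse 86.
Montgomery->Weierstrass: x_W = 48516379410936*x+4253936819617, y_W=48516379410936*y on F_{188788036913891}; lands on y^2=x^3+103507154729058*x+143763224533932.
n = 151 = (10010111)_2 (8 bits, wt 5); accumulate f_{151,P'}(Q'+S)/f_{151,P'}(S) along the 7-step ladder.
Result: e(P',Q') = 113157444149525 + 114285557938135*t.
Thus e_{151}(P,Q) = 25080395412638 + 177791158775897*t.

25080395412638 + 177791158775897*t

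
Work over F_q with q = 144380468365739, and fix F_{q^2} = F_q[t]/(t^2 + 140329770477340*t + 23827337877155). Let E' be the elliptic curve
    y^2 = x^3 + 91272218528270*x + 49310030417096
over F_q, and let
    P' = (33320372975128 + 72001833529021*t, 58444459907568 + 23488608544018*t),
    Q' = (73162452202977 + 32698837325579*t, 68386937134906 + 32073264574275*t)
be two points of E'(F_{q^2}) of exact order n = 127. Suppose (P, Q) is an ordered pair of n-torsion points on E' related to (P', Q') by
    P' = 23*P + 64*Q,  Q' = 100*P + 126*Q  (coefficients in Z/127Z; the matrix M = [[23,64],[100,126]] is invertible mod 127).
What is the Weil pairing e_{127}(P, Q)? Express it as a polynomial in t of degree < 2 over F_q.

e_{127}(aP+bQ,cP+dQ) = e_{127}(P,Q)^(ad-bc); with (a,b,c,d)=(23,64,100,126) this gives the det-127 law.
det M = 23*126 - 64*100 = -3502 = 54 (mod 127); 54^{-1} = 40 (mod 127).
n = 127 = (1111111)_2 (7 bits, wt 7); accumulate f_{127,P'}(Q'+S)/f_{127,P'}(S) along the 6-step ladder.
So e_{127}(P',Q') = 90371850191277 + 43011430110239*t.
Thus e_{127}(P,Q) = 88317574085574 + 35627517873153*t.

88317574085574 + 35627517873153*t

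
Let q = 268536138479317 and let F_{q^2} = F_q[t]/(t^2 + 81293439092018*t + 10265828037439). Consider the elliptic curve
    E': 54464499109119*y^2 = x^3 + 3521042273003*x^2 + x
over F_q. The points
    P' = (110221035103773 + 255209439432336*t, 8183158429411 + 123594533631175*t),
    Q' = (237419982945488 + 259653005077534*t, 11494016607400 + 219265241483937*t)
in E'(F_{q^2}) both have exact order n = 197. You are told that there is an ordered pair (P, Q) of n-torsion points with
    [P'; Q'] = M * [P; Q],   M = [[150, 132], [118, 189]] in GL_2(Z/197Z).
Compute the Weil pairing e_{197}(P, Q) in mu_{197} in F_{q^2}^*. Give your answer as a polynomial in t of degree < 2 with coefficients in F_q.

44558106340813 + 233920403436958*t

Alternating bilinearity on E[197] (values in mu_{197} in F_{268536138479317^2}) gives e(P',Q') = e(P,Q)^det(M).
Hence e(P,Q) = e(P',Q')^{108} where 108 = 166^{-1} mod 197.
Undo Montgomery via alpha=109714170941708, beta=106879828835832: (a',b')=(178906097803930,51178228139360) over F_{268536138479317}.
8-bit Miller (11000101) on E'/F_{268536138479317} with a'=178906097803930, b'=51178228139360: accumulate tangent/chord ratios at Q'+S and P'+S'.
The quotient is 208687131861189 + 85383370865704*t.
(208687131861189 + 85383370865704*t)^{108} mod (268536138479317,f) = 44558106340813 + 233920403436958*t.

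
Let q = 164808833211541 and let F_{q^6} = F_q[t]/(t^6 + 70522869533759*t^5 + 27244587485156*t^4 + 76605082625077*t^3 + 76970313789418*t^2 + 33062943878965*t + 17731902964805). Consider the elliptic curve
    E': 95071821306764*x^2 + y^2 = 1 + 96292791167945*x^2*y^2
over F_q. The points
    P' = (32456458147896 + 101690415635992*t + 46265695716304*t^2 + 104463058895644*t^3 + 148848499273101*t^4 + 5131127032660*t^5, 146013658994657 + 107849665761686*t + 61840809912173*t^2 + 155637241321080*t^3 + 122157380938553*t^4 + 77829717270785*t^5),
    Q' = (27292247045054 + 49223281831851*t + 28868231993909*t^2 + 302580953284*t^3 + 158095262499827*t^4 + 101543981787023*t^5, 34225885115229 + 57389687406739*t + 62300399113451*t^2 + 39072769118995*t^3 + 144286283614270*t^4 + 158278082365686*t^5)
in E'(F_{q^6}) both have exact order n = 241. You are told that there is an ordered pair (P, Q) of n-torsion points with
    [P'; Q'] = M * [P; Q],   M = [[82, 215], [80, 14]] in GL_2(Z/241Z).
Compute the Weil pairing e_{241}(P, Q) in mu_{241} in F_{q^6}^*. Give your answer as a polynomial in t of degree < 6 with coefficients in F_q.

e_{241}(aP+bQ,cP+dQ) = e_{241}(P,Q)^(ad-bc); with (a,b,c,d)=(82,215,80,14) this gives the det-241 law.
det M = 82*14 - 215*80 = -16052 = 95 (mod 241); 95^{-1} = 137 (mod 241).
Edwards a_E,d_E -> Montgomery A=102637967178746,B=72239605739885 -> Weierstrass 0,150934956026775 via alpha=4425963210528,beta=40896965837590.
n = 241 = (11110001)_2 (8 bits, wt 5); accumulate f_{241,P'}(Q'+S)/f_{241,P'}(S) along the 7-step ladder.
Result: e(P',Q') = 121665150684628 + 5733956993071*t + 114262376525583*t^2 + 121652375130605*t^3 + 124599834766995*t^4 + 107649149347223*t^5.
Hence e(P,Q) = 25495464168826 + 92078237775046*t + 36528337393107*t^2 + 90423969049166*t^3 + 101518589388508*t^4 + 111224000341112*t^5 in F_{164808833211541^6}^*.

25495464168826 + 92078237775046*t + 36528337393107*t^2 + 90423969049166*t^3 + 101518589388508*t^4 + 111224000341112*t^5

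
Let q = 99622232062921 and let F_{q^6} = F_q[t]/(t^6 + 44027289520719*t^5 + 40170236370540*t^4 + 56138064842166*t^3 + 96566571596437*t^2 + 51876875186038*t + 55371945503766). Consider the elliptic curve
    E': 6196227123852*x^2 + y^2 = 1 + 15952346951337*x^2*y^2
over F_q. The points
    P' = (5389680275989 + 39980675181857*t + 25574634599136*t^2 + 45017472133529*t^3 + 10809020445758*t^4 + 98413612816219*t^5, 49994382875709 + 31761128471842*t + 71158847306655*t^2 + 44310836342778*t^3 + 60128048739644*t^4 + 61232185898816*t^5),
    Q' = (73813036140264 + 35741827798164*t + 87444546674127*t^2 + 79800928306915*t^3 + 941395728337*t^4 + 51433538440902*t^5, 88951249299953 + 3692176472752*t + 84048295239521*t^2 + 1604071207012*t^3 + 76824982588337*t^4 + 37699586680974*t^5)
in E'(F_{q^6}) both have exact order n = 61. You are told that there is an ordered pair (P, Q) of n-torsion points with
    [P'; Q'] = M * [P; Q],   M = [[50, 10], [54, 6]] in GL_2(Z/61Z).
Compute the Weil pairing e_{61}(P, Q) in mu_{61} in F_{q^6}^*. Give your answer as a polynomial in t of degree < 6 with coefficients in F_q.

518469377644 + 70552859751664*t + 80870695123094*t^2 + 27111446275470*t^3 + 27940485502843*t^4 + 93482579485586*t^5

Alternating bilinearity on E[61] (values in mu_{61} in F_{99622232062921^6}) gives e(P',Q') = e(P,Q)^det(M).
Hence e(P,Q) = e(P',Q')^{46} where 46 = 4^{-1} mod 61.
Edwards a_E,d_E -> Montgomery A=80369806700298,B=72712205325281 -> Weierstrass 0,63436916991082 via alpha=53502545043992,beta=22466528058859.
Miller loop for e_{61} over F_{99622232062921^6}: bits of 61 = 111101; 5 double steps + 4 add steps, l/v at each.
f_P(D_Q)/f_Q(D_P) = 64853214715987 + 87674442430167*t + 93747800804127*t^2 + 89840787764019*t^3 + 86287120433830*t^4 + 61593594926230*t^5.
e_{61}(P,Q) = (64853214715987 + 87674442430167*t + 93747800804127*t^2 + 89840787764019*t^3 + 86287120433830*t^4 + 61593594926230*t^5)^{46} = 518469377644 + 70552859751664*t + 80870695123094*t^2 + 27111446275470*t^3 + 27940485502843*t^4 + 93482579485586*t^5.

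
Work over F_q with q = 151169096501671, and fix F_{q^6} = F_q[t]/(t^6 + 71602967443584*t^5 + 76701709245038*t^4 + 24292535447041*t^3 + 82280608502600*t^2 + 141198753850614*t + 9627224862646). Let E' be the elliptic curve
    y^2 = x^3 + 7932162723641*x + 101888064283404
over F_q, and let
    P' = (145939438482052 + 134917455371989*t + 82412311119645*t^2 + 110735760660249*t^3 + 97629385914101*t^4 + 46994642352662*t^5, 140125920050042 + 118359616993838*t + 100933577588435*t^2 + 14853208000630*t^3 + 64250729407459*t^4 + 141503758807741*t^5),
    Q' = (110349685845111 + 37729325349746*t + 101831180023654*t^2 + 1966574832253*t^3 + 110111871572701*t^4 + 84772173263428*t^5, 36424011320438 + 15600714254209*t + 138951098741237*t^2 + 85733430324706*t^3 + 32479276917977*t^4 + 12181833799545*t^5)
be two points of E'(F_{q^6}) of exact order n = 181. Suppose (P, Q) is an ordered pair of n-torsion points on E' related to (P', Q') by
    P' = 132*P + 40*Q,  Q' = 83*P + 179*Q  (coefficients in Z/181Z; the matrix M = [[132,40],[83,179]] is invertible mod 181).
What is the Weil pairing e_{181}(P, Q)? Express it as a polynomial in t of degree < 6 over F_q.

e_{181} is bilinear + alternating on E[181], so e_{181}(132*P + 40*Q, 83*P + 179*Q) = e_{181}(P,Q)^(132*179-40*83).
det(M) mod 181 = 36; its inverse in (Z/181)^* is 176 (check: 36*176 mod 181 = 1).
Miller loop for e_{181} over F_{151169096501671^6}: bits of 181 = 10110101; 7 double steps + 4 add steps, l/v at each.
So e_{181}(P',Q') = 87760544281797 + 34947457586875*t + 13152239470821*t^2 + 18901167741253*t^3 + 72922131253305*t^4 + 35165335331427*t^5.
(87760544281797 + 34947457586875*t + 13152239470821*t^2 + 18901167741253*t^3 + 72922131253305*t^4 + 35165335331427*t^5)^{176} mod (151169096501671,f) = 124331669753425 + 46207604673758*t + 73764823302214*t^2 + 31483107184486*t^3 + 88902519545256*t^4 + 48406109376815*t^5.

124331669753425 + 46207604673758*t + 73764823302214*t^2 + 31483107184486*t^3 + 88902519545256*t^4 + 48406109376815*t^5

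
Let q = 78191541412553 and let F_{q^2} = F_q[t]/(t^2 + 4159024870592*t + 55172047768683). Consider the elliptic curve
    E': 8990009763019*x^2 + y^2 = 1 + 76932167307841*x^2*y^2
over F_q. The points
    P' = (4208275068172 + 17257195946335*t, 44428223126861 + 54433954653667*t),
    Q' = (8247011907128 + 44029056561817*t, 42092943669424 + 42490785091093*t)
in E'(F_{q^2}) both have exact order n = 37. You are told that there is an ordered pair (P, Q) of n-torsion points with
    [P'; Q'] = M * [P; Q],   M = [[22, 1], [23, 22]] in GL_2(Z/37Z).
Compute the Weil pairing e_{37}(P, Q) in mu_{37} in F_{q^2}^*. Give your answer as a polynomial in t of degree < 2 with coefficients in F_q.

e_{37} is bilinear + alternating on E[37], so e_{37}(22*P + 1*Q, 23*P + 22*Q) = e_{37}(P,Q)^(22*22-1*23).
det(M) mod 37 = 17; its inverse in (Z/37)^* is 24 (check: 17*24 mod 37 = 1).
Map (x,y)_Ed via u=(1+y)/(1-y), v=(1+y)/((1-y)x) to Montgomery A=68139208773081,B=46917043877338; then to (a',b')=(28993952374822,54955837590747).
Build f_{37,P'} and f_{37,Q'} via the 6-bit ladder of 37=100101_2; evaluate at shifted divisors; quotient in F_{78191541412553^2}.
e_{37}(P',Q') = 32158009275090 + 47431623824740*t.
Hence e(P,Q) = 47328537866918 + 8993887779318*t in F_{78191541412553^2}^*.

47328537866918 + 8993887779318*t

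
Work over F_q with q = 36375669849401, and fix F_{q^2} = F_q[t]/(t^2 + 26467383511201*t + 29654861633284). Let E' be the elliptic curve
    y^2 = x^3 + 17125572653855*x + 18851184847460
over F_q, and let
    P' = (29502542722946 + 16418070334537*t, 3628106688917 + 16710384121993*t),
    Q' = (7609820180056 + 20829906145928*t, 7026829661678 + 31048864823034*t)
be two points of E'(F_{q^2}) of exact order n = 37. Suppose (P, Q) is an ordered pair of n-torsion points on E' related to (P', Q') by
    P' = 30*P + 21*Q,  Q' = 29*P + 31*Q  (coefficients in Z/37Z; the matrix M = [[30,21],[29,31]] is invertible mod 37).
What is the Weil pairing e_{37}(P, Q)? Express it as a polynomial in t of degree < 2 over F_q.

e_{37}(aP+bQ,cP+dQ) = e_{37}(P,Q)^(ad-bc); with (a,b,c,d)=(30,21,29,31) this gives the det-37 law.
So e_{37}(P,Q) = e_{37}(P',Q')^{3}, since 25*3 = 1 mod 37.
Miller loop for e_{37} over F_{36375669849401^2}: bits of 37 = 100101; 5 double steps + 2 add steps, l/v at each.
Result: e(P',Q') = 3171786245588 + 26682073445355*t.
Finally e_{37}(P,Q) = 17035214261361 + 18623748974577*t.

17035214261361 + 18623748974577*t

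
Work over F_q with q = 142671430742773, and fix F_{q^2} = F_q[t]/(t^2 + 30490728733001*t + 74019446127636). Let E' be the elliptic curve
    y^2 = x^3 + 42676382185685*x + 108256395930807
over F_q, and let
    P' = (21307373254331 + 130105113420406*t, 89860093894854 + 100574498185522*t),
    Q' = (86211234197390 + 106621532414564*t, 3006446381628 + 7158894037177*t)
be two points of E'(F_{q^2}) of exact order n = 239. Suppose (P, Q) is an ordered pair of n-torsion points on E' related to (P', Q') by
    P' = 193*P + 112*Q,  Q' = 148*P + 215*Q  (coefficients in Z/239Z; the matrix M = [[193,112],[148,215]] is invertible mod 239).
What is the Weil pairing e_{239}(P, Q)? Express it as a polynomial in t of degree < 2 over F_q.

Under M = [[193,112],[148,215]] in GL_2(Z/239), e_{239}(P',Q') = e_{239}(P,Q)^(193*215-112*148 mod 239).
det M = 193*215 - 112*148 = 24919 = 63 (mod 239); 63^{-1} = 129 (mod 239).
8-bit Miller (11101111) on E'/F_{142671430742773} with a'=42676382185685, b'=108256395930807: accumulate tangent/chord ratios at Q'+S and P'+S'.
Miller gives e_{239}(P',Q') = 24625311334226 + 63553699287037*t in F_{142671430742773^2}.
Raise to 129: e(P,Q) = 13343735666143 + 46893468672734*t in mu_{239}.

13343735666143 + 46893468672734*t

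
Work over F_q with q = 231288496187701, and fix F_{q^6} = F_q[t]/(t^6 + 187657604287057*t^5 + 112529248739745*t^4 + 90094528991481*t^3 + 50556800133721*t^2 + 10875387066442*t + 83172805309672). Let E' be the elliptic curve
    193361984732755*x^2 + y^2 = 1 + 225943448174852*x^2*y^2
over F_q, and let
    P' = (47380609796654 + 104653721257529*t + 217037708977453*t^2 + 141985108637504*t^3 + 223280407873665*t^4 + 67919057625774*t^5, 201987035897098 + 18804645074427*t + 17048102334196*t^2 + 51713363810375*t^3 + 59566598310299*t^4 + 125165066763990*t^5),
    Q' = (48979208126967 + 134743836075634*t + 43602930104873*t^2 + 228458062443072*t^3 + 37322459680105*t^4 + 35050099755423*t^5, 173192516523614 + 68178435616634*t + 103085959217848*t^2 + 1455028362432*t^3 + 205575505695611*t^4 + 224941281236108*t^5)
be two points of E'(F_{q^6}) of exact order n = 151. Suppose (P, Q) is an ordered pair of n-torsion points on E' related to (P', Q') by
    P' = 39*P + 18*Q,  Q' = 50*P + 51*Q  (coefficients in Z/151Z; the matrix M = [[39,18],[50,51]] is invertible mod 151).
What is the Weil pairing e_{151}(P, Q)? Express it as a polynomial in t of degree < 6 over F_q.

e_{151} is bilinear + alternating on E[151], so e_{151}(39*P + 18*Q, 50*P + 51*Q) = e_{151}(P,Q)^(39*51-18*50).
det(M) mod 151 = 32; its inverse in (Z/151)^* is 118 (check: 32*118 mod 151 = 1).
Map (x,y)_Ed via u=(1+y)/(1-y), v=(1+y)/((1-y)x) to Montgomery A=213671284344114,B=211384714054596; then to (a',b')=(83829819438792,222543280852693).
8-bit Miller (10010111) on E'/F_{231288496187701} with a'=83829819438792, b'=222543280852693: accumulate tangent/chord ratios at Q'+S and P'+S'.
Miller gives e_{151}(P',Q') = 118127910662775 + 199078249644861*t + 25914895581698*t^2 + 214479299142733*t^3 + 60456725783342*t^4 + 82090869127602*t^5 in F_{231288496187701^6}.
Raise to 118: e(P,Q) = 224154912817517 + 146388137040177*t + 53852315852482*t^2 + 183503370244327*t^3 + 157246585868045*t^4 + 157747693940884*t^5 in mu_{151}.

224154912817517 + 146388137040177*t + 53852315852482*t^2 + 183503370244327*t^3 + 157246585868045*t^4 + 157747693940884*t^5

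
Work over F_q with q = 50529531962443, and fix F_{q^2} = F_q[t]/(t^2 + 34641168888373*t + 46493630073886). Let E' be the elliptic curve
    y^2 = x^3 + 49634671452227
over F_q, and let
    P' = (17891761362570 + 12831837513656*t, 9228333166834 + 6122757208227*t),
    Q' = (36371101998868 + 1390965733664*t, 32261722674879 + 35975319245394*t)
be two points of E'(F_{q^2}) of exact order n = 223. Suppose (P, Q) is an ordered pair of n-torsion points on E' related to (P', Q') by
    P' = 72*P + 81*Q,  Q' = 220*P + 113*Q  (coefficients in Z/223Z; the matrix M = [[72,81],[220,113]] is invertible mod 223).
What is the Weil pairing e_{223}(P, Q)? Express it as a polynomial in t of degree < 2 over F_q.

e_{223} is bilinear + alternating on E[223], so e_{223}(72*P + 81*Q, 220*P + 113*Q) = e_{223}(P,Q)^(72*113-81*220).
det M = 72*113 - 81*220 = -9684 = 128 (mod 223); 128^{-1} = 169 (mod 223).
Build f_{223,P'} and f_{223,Q'} via the 8-bit ladder of 223=11011111_2; evaluate at shifted divisors; quotient in F_{50529531962443^2}.
So e_{223}(P',Q') = 29598537723381 + 39732349718007*t.
Thus e_{223}(P,Q) = 14695728115710 + 47137957381727*t.

14695728115710 + 47137957381727*t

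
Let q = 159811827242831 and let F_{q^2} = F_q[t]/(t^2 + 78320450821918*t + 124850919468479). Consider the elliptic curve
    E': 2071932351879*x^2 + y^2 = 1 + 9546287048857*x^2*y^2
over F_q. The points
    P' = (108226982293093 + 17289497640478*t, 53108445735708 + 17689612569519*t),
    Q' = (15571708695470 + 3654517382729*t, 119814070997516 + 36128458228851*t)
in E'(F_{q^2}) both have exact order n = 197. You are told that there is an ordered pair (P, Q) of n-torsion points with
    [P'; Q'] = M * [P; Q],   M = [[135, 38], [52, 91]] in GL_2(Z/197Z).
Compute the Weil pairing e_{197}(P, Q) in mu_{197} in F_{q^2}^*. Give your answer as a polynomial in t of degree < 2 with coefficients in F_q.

Under M = [[135,38],[52,91]] in GL_2(Z/197), e_{197}(P',Q') = e_{197}(P,Q)^(135*91-38*52 mod 197).
Hence e(P,Q) = e(P',Q')^{97} where 97 = 65^{-1} mod 197.
Edwards a_E,d_E -> Montgomery A=134285088940868,B=57593429622969 -> Weierstrass 11034807580097,82753159762379 via alpha=108477588062010,beta=78037324947171.
n = 197 = (11000101)_2 (8 bits, wt 4); accumulate f_{197,P'}(Q'+S)/f_{197,P'}(S) along the 7-step ladder.
Result: e(P',Q') = 56976668763083 + 103503960321510*t.
e_{197}(P,Q) = (56976668763083 + 103503960321510*t)^{97} = 13574725269402 + 151649930355730*t.

13574725269402 + 151649930355730*t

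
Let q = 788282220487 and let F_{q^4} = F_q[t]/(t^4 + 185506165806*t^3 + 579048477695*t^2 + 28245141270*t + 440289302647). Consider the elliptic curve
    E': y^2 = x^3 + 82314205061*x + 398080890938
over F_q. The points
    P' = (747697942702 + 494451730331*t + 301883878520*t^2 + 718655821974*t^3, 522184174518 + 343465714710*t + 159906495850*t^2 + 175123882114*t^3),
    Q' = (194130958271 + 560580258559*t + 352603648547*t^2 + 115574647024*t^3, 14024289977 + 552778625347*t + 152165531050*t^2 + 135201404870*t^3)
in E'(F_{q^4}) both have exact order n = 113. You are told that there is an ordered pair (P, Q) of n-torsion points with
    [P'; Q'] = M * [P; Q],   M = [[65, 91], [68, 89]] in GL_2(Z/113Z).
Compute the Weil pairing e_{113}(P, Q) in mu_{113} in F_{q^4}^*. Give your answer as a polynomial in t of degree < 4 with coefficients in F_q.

499435312343 + 97359512150*t + 532731886766*t^2 + 664309140345*t^3

Since e_{113}(P,P)=e_{113}(Q,Q)=1 and e_{113}(Q,P)=e_{113}(P,Q)^{-1}, expanding e_{113}(65*P + 91*Q,68*P + 89*Q) leaves e(P,Q)^det(M).
65*89 - 91*68 = -403; reduced mod 113: det = 49, inverse 30.
n = 113 = (1110001)_2 (7 bits, wt 4); accumulate f_{113,P'}(Q'+S)/f_{113,P'}(S) along the 6-step ladder.
The quotient is 141212721298 + 662393245384*t + 661244164380*t^2 + 150757538161*t^3.
Raise to 30: e(P,Q) = 499435312343 + 97359512150*t + 532731886766*t^2 + 664309140345*t^3 in mu_{113}.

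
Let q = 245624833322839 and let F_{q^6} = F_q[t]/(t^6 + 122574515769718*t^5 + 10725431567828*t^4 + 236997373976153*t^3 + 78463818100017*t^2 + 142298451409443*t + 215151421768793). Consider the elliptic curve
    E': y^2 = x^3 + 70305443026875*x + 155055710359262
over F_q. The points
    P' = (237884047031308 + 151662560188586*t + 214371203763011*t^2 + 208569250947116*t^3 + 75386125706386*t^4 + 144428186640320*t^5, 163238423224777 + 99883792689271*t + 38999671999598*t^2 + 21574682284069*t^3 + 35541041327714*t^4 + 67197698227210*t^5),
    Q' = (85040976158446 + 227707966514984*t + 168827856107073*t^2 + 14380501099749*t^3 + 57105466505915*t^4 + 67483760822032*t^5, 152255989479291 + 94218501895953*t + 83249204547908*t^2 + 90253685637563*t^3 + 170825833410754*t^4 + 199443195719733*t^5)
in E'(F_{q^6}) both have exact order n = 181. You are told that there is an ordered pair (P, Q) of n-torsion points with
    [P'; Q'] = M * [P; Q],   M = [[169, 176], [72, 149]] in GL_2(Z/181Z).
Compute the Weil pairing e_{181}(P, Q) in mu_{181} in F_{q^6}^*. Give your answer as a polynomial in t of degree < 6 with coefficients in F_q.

Since e_{181}(P,P)=e_{181}(Q,Q)=1 and e_{181}(Q,P)=e_{181}(P,Q)^{-1}, expanding e_{181}(169*P + 176*Q,72*P + 149*Q) leaves e(P,Q)^det(M).
So e_{181}(P,Q) = e_{181}(P',Q')^{172}, since 20*172 = 1 mod 181.
n = 181 = (10110101)_2 (8 bits, wt 5); accumulate f_{181,P'}(Q'+S)/f_{181,P'}(S) along the 7-step ladder.
e_{181}(P',Q') = 201633264706788 + 87124463195148*t + 62509365373167*t^2 + 228572460184174*t^3 + 180129760828126*t^4 + 9484349195373*t^5.
Thus e_{181}(P,Q) = 219384684290474 + 223013308001007*t + 84430636518886*t^2 + 153759374753271*t^3 + 58316984768387*t^4 + 19936078864395*t^5.

219384684290474 + 223013308001007*t + 84430636518886*t^2 + 153759374753271*t^3 + 58316984768387*t^4 + 19936078864395*t^5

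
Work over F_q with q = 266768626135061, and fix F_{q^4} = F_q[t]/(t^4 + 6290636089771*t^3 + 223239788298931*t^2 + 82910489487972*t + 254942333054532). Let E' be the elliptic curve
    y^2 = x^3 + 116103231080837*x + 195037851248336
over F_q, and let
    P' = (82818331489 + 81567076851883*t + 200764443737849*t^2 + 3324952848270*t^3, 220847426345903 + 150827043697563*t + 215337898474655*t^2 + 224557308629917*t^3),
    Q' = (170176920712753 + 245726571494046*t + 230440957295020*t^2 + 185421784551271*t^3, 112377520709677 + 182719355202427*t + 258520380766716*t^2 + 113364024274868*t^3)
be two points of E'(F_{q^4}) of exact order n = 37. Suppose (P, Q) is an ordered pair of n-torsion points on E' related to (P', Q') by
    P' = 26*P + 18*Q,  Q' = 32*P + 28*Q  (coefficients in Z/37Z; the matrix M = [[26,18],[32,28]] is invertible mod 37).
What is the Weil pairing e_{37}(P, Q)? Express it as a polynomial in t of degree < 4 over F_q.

179207090617729 + 37356368551679*t + 58701749144404*t^2 + 259731270899619*t^3

Under M = [[26,18],[32,28]] in GL_2(Z/37), e_{37}(P',Q') = e_{37}(P,Q)^(26*28-18*32 mod 37).
Inverting 4 mod 37: 28. Thus e_{37}(P,Q) = e(P',Q')^{28}.
6-bit Miller (100101) on E'/F_{266768626135061} with a'=116103231080837, b'=195037851248336: accumulate tangent/chord ratios at Q'+S and P'+S'.
f_P(D_Q)/f_Q(D_P) = 244633741310597 + 133264570896477*t + 226544911299488*t^2 + 225868194302625*t^3.
Finally e_{37}(P,Q) = 179207090617729 + 37356368551679*t + 58701749144404*t^2 + 259731270899619*t^3.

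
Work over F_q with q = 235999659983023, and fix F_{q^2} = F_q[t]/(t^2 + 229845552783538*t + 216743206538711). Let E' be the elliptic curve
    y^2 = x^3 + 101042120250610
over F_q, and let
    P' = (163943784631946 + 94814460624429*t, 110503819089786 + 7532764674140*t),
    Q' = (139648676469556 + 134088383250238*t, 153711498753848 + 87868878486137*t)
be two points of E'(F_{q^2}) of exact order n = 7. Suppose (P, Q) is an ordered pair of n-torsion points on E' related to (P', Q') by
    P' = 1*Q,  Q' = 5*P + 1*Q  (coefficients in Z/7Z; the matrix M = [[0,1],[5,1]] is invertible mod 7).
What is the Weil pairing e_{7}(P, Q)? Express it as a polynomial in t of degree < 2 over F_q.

Under M = [[0,1],[5,1]] in GL_2(Z/7), e_{7}(P',Q') = e_{7}(P,Q)^(0*1-1*5 mod 7).
det M = 0*1 - 1*5 = -5 = 2 (mod 7); 2^{-1} = 4 (mod 7).
Run Miller on y^2=x^3+101042120250610 over F_{235999659983023}: ladder 111 (3 bits); e = f_P(D_Q)/f_Q(D_P).
Result: e(P',Q') = 169269504157923 + 88854939234022*t.
Finally e_{7}(P,Q) = 46670578893733 + 131567864631650*t.

46670578893733 + 131567864631650*t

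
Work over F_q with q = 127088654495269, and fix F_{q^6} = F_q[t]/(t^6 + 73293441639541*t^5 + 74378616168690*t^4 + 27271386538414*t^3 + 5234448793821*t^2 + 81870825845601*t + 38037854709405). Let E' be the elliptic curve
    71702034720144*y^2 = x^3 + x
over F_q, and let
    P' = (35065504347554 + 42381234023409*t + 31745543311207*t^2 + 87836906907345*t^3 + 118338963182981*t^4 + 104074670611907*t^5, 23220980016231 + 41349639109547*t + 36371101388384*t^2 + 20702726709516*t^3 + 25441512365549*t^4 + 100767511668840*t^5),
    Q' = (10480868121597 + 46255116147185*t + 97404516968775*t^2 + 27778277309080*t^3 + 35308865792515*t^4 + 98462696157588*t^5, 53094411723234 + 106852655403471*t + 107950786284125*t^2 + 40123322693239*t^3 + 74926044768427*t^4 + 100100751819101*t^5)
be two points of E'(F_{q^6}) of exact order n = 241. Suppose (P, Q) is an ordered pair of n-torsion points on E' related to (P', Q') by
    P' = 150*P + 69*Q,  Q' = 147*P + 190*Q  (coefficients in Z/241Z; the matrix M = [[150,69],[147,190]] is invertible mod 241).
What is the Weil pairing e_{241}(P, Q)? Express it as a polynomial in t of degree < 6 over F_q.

e_{241} is bilinear + alternating on E[241], so e_{241}(150*P + 69*Q, 147*P + 190*Q) = e_{241}(P,Q)^(150*190-69*147).
So e_{241}(P,Q) = e_{241}(P',Q')^{194}, since 41*194 = 1 mod 241.
Montgomery->Weierstrass: x_W = 39116488591735*x, y_W=39116488591735*y on F_{127088654495269}; lands on y^2=x^3+70247105447331*x.
Double-and-add over 11110001: 8-1 doublings, 5-1 additions; each step l_{T,T}/v_{2T} or l_{T,P'}/v at Q'+S for random S.
e_{241}(P',Q') = 59454184131164 + 118998649715816*t + 88374319877402*t^2 + 101457736408564*t^3 + 22461630409963*t^4 + 66934595000085*t^5.
Raise to 194: e(P,Q) = 79572012621011 + 81174462211518*t + 48192215356929*t^2 + 89855381105533*t^3 + 17687571160533*t^4 + 88063426425322*t^5 in mu_{241}.

79572012621011 + 81174462211518*t + 48192215356929*t^2 + 89855381105533*t^3 + 17687571160533*t^4 + 88063426425322*t^5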